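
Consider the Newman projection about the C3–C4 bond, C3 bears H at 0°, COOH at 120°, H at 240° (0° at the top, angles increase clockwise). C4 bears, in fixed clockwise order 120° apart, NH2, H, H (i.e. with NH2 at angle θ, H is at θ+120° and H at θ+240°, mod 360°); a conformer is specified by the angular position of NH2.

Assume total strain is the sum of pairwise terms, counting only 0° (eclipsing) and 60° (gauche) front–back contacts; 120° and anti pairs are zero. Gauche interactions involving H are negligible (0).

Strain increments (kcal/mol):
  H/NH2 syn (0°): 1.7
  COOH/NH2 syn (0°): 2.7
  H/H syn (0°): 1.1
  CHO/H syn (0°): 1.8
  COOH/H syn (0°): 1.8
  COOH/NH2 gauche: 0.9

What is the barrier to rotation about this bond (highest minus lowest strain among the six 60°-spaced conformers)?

NH2 at 0° (eclipsed): H(0°)/NH2(0°) eclipsed 1.7; COOH(120°)/H(120°) eclipsed 1.8; H(240°)/H(240°) eclipsed 1.1 → 4.6 kcal/mol.
NH2 at 60° (staggered): COOH(120°)/NH2(60°) gauche 0.9 → 0.9 kcal/mol.
NH2 at 120° (eclipsed): H(0°)/H(0°) eclipsed 1.1; COOH(120°)/NH2(120°) eclipsed 2.7; H(240°)/H(240°) eclipsed 1.1 → 4.9 kcal/mol.
NH2 at 180° (staggered): COOH(120°)/NH2(180°) gauche 0.9 → 0.9 kcal/mol.
NH2 at 240° (eclipsed): H(0°)/H(0°) eclipsed 1.1; COOH(120°)/H(120°) eclipsed 1.8; H(240°)/NH2(240°) eclipsed 1.7 → 4.6 kcal/mol.
NH2 at 300° (staggered): no non-H gauche contacts → 0.0 kcal/mol.
Max at 120° (4.9 kcal/mol), min at 300° (0.0 kcal/mol); barrier = 4.9 kcal/mol.

4.9 kcal/mol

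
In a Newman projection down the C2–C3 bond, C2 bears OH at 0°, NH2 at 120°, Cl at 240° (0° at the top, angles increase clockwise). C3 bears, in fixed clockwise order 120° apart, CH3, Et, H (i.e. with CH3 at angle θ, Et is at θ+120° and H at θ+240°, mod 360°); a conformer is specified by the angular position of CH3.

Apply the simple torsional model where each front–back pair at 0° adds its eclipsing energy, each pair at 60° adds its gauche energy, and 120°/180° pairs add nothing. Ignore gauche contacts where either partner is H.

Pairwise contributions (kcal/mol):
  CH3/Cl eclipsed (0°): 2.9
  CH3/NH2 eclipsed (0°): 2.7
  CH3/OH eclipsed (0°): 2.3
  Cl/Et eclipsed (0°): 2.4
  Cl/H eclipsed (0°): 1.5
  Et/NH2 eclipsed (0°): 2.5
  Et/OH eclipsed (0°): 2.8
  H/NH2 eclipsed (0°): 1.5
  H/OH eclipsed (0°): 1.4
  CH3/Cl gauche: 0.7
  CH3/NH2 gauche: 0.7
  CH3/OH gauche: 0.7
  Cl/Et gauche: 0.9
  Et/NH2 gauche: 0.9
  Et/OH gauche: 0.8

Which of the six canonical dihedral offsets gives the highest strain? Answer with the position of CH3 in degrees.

240°

CH3 at 0° is eclipsed. OH at 0° is eclipsed with CH3 at 0° (2.3); NH2 at 120° is eclipsed with Et at 120° (2.5); Cl at 240° is eclipsed with H at 240° (1.5). Total 6.3 kcal/mol.
CH3 at 60° is staggered. OH at 0° is gauche with CH3 at 60° (0.7); NH2 at 120° is gauche with CH3 at 60° (0.7); NH2 at 120° is gauche with Et at 180° (0.9); Cl at 240° is gauche with Et at 180° (0.9). Total 3.2 kcal/mol.
CH3 at 120° is eclipsed. OH at 0° is eclipsed with H at 0° (1.4); NH2 at 120° is eclipsed with CH3 at 120° (2.7); Cl at 240° is eclipsed with Et at 240° (2.4). Total 6.5 kcal/mol.
CH3 at 180° is staggered. OH at 0° is gauche with Et at 300° (0.8); NH2 at 120° is gauche with CH3 at 180° (0.7); Cl at 240° is gauche with CH3 at 180° (0.7); Cl at 240° is gauche with Et at 300° (0.9). Total 3.1 kcal/mol.
CH3 at 240° is eclipsed. OH at 0° is eclipsed with Et at 0° (2.8); NH2 at 120° is eclipsed with H at 120° (1.5); Cl at 240° is eclipsed with CH3 at 240° (2.9). Total 7.2 kcal/mol.
CH3 at 300° is staggered. OH at 0° is gauche with CH3 at 300° (0.7); OH at 0° is gauche with Et at 60° (0.8); NH2 at 120° is gauche with Et at 60° (0.9); Cl at 240° is gauche with CH3 at 300° (0.7). Total 3.1 kcal/mol.
The maximum (7.2 kcal/mol) occurs with CH3 at 240°.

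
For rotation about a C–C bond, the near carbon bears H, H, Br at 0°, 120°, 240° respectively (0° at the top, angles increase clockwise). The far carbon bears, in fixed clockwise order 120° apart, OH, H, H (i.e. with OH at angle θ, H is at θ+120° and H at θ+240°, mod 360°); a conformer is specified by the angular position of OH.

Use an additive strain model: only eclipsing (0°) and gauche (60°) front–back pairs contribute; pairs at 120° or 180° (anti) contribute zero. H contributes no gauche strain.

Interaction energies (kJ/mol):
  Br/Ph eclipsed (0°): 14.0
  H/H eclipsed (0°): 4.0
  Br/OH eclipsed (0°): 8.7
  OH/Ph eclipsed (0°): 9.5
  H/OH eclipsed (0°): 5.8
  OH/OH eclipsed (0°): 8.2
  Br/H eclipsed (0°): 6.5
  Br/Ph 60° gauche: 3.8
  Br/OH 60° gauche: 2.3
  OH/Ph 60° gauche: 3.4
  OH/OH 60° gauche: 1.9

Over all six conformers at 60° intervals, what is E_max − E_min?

16.7 kJ/mol

OH at 0° (eclipsed): H–OH eclipsed, H–H eclipsed, Br–H eclipsed; 5.8 + 4.0 + 6.5 = 16.3 kJ/mol.
OH at 60° (staggered): no non-H gauche contacts → 0.0 kJ/mol.
OH at 120° (eclipsed): H–H eclipsed, H–OH eclipsed, Br–H eclipsed; 4.0 + 5.8 + 6.5 = 16.3 kJ/mol.
OH at 180° (staggered): Br–OH gauche; 2.3 = 2.3 kJ/mol.
OH at 240° (eclipsed): H–H eclipsed, H–H eclipsed, Br–OH eclipsed; 4.0 + 4.0 + 8.7 = 16.7 kJ/mol.
OH at 300° (staggered): Br–OH gauche; 2.3 = 2.3 kJ/mol.
Max at 240° (16.7 kJ/mol), min at 60° (0.0 kJ/mol); barrier = 16.7 kJ/mol.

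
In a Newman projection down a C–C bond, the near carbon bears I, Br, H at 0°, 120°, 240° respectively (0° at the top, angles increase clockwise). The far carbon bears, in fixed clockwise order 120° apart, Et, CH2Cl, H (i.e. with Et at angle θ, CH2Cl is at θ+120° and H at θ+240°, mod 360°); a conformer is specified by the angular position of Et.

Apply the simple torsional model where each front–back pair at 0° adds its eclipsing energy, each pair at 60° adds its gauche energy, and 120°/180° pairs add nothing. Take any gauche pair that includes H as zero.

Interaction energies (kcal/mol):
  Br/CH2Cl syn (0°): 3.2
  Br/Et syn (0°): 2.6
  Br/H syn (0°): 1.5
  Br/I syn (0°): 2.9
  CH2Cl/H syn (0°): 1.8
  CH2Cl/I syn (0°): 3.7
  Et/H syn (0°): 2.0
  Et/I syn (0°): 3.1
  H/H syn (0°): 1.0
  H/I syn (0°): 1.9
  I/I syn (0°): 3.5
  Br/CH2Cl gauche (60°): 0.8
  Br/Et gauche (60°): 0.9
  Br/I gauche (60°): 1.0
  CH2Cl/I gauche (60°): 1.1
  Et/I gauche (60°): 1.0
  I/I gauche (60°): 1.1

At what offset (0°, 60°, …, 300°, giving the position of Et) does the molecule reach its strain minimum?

180°

Et at 0° (eclipsed): I–Et eclipsed, Br–CH2Cl eclipsed, H–H eclipsed; 3.1 + 3.2 + 1.0 = 7.3 kcal/mol.
Et at 60° (staggered): I–Et gauche, Br–Et gauche, Br–CH2Cl gauche; 1.0 + 0.9 + 0.8 = 2.7 kcal/mol.
Et at 120° (eclipsed): I–H eclipsed, Br–Et eclipsed, H–CH2Cl eclipsed; 1.9 + 2.6 + 1.8 = 6.3 kcal/mol.
Et at 180° (staggered): I–CH2Cl gauche, Br–Et gauche; 1.1 + 0.9 = 2.0 kcal/mol.
Et at 240° (eclipsed): I–CH2Cl eclipsed, Br–H eclipsed, H–Et eclipsed; 3.7 + 1.5 + 2.0 = 7.2 kcal/mol.
Et at 300° (staggered): I–Et gauche, I–CH2Cl gauche, Br–CH2Cl gauche; 1.0 + 1.1 + 0.8 = 2.9 kcal/mol.
The minimum (2.0 kcal/mol) occurs with Et at 180°.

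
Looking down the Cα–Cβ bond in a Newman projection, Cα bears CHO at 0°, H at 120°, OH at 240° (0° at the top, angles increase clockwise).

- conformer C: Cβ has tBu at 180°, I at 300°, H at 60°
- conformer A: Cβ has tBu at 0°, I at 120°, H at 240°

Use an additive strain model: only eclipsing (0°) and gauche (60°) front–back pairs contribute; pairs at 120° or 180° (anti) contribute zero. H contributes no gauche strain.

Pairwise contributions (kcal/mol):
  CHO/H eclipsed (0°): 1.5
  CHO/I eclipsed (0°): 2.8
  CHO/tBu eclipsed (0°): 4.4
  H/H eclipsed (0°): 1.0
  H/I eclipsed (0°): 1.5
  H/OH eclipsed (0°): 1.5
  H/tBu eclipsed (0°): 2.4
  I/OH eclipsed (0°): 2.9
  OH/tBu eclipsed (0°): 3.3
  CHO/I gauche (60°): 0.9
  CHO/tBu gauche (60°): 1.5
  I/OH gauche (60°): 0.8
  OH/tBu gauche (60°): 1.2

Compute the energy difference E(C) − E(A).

C (staggered): CHO–I gauche, OH–tBu gauche, OH–I gauche; 0.9 + 1.2 + 0.8 = 2.9 kcal/mol.
A (eclipsed): CHO–tBu eclipsed, H–I eclipsed, OH–H eclipsed; 4.4 + 1.5 + 1.5 = 7.4 kcal/mol.
E(C) − E(A) = 2.9 − 7.4 = -4.5 kcal/mol.

-4.5 kcal/mol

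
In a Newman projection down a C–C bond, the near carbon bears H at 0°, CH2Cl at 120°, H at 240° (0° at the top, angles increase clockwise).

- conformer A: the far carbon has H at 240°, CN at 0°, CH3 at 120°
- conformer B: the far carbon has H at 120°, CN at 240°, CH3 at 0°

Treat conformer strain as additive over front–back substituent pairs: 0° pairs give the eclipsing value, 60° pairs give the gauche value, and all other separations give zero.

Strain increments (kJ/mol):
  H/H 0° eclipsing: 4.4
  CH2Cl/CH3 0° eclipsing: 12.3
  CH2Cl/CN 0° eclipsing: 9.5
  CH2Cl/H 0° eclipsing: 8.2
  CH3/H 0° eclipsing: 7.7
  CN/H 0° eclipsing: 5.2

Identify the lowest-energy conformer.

A is eclipsed. H at 0° is eclipsed with CN at 0° (5.2); CH2Cl at 120° is eclipsed with CH3 at 120° (12.3); H at 240° is eclipsed with H at 240° (4.4). Total 21.9 kJ/mol.
B is eclipsed. H at 0° is eclipsed with CH3 at 0° (7.7); CH2Cl at 120° is eclipsed with H at 120° (8.2); H at 240° is eclipsed with CN at 240° (5.2). Total 21.1 kJ/mol.
B has the lowest total (21.1 kJ/mol).

B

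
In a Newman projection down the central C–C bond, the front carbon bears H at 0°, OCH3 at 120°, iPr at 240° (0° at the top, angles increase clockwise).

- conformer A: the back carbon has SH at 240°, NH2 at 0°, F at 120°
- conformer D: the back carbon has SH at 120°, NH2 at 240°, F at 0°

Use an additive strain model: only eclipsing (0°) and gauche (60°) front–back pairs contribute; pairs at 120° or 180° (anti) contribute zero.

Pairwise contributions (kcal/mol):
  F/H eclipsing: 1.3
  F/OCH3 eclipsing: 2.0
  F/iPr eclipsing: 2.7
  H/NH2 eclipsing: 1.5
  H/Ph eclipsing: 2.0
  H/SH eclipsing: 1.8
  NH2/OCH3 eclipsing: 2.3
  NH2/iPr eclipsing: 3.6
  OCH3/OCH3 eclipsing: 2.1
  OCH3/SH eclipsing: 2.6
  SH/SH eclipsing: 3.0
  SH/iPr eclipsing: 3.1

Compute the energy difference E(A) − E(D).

A (eclipsed): H(0°)/NH2(0°) eclipsed 1.5; OCH3(120°)/F(120°) eclipsed 2.0; iPr(240°)/SH(240°) eclipsed 3.1 → 6.6 kcal/mol.
D (eclipsed): H(0°)/F(0°) eclipsed 1.3; OCH3(120°)/SH(120°) eclipsed 2.6; iPr(240°)/NH2(240°) eclipsed 3.6 → 7.5 kcal/mol.
E(A) − E(D) = 6.6 − 7.5 = -0.9 kcal/mol.

-0.9 kcal/mol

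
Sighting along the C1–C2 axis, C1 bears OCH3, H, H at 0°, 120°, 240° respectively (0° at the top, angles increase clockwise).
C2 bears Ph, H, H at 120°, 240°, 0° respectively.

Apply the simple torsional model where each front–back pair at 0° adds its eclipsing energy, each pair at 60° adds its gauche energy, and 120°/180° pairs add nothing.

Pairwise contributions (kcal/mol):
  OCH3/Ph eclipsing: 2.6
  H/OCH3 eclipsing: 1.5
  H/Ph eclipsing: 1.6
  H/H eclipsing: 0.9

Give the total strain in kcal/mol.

This conformer (eclipsed): OCH3(0°)/H(0°) eclipsed 1.5; H(120°)/Ph(120°) eclipsed 1.6; H(240°)/H(240°) eclipsed 0.9 → 4.0 kcal/mol.

4.0 kcal/mol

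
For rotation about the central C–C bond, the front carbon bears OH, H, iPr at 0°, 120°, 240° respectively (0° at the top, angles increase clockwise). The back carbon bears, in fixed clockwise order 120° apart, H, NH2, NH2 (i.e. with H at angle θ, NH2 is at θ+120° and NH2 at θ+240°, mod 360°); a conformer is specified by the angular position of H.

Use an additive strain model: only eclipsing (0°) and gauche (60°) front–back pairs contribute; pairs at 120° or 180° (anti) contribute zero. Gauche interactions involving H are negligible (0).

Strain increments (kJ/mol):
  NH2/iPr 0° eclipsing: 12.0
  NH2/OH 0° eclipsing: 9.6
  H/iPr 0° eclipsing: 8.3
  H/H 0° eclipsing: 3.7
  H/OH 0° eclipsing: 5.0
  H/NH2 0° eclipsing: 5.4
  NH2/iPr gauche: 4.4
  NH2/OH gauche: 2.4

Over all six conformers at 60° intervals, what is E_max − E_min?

18.5 kJ/mol

H at 0° (eclipsed): OH–H eclipsed, H–NH2 eclipsed, iPr–NH2 eclipsed; 5.0 + 5.4 + 12.0 = 22.4 kJ/mol.
H at 60° (staggered): OH–NH2 gauche, iPr–NH2 gauche, iPr–NH2 gauche; 2.4 + 4.4 + 4.4 = 11.2 kJ/mol.
H at 120° (eclipsed): OH–NH2 eclipsed, H–H eclipsed, iPr–NH2 eclipsed; 9.6 + 3.7 + 12.0 = 25.3 kJ/mol.
H at 180° (staggered): OH–NH2 gauche, OH–NH2 gauche, iPr–NH2 gauche; 2.4 + 2.4 + 4.4 = 9.2 kJ/mol.
H at 240° (eclipsed): OH–NH2 eclipsed, H–NH2 eclipsed, iPr–H eclipsed; 9.6 + 5.4 + 8.3 = 23.3 kJ/mol.
H at 300° (staggered): OH–NH2 gauche, iPr–NH2 gauche; 2.4 + 4.4 = 6.8 kJ/mol.
Max at 120° (25.3 kJ/mol), min at 300° (6.8 kJ/mol); barrier = 18.5 kJ/mol.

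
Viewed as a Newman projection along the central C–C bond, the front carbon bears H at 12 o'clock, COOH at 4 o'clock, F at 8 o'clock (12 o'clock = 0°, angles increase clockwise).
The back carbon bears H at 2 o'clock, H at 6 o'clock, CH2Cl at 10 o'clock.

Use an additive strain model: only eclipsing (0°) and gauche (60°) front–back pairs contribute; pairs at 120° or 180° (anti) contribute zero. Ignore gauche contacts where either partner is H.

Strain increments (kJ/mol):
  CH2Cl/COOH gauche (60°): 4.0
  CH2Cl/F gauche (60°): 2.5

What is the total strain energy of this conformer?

This conformer (staggered): F(240°)/CH2Cl(300°) gauche 2.5 → 2.5 kJ/mol.

2.5 kJ/mol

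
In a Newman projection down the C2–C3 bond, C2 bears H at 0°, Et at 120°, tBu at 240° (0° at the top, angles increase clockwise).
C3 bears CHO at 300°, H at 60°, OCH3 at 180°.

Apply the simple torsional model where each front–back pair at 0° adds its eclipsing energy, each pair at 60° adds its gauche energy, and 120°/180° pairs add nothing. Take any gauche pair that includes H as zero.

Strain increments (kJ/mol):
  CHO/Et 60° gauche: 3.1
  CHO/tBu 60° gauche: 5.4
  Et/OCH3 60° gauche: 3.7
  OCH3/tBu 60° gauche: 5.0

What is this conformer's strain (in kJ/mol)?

This conformer (staggered): Et(120°)/OCH3(180°) gauche 3.7; tBu(240°)/CHO(300°) gauche 5.4; tBu(240°)/OCH3(180°) gauche 5.0 → 14.1 kJ/mol.

14.1 kJ/mol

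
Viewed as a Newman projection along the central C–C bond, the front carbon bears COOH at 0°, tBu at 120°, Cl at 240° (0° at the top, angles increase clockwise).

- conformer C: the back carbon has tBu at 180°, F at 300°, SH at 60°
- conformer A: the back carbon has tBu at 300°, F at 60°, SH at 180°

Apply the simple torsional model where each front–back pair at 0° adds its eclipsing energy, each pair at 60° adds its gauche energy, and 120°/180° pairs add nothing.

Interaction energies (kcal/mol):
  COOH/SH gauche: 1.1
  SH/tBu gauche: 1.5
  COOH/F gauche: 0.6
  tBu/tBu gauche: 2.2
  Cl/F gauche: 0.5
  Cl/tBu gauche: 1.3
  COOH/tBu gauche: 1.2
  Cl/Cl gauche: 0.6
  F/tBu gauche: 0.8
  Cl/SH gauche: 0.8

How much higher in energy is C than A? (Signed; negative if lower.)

+1.0 kcal/mol

C (staggered): COOH–F gauche, COOH–SH gauche, tBu–tBu gauche, tBu–SH gauche, Cl–tBu gauche, Cl–F gauche; 0.6 + 1.1 + 2.2 + 1.5 + 1.3 + 0.5 = 7.2 kcal/mol.
A (staggered): COOH–tBu gauche, COOH–F gauche, tBu–F gauche, tBu–SH gauche, Cl–tBu gauche, Cl–SH gauche; 1.2 + 0.6 + 0.8 + 1.5 + 1.3 + 0.8 = 6.2 kcal/mol.
E(C) − E(A) = 7.2 − 6.2 = +1.0 kcal/mol.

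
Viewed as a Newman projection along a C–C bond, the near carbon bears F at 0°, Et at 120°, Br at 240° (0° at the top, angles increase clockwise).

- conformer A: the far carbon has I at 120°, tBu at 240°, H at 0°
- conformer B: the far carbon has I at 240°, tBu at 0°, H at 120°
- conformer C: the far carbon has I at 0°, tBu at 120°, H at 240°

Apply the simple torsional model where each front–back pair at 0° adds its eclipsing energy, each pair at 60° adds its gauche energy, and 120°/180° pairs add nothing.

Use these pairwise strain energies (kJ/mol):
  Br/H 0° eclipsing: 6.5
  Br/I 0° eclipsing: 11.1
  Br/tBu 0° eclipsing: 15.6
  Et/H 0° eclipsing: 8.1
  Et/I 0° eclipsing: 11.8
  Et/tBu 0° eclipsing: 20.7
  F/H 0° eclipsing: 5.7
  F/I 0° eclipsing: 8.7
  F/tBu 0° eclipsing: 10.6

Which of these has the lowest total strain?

B

A is eclipsed. F at 0° is eclipsed with H at 0° (5.7); Et at 120° is eclipsed with I at 120° (11.8); Br at 240° is eclipsed with tBu at 240° (15.6). Total 33.1 kJ/mol.
B is eclipsed. F at 0° is eclipsed with tBu at 0° (10.6); Et at 120° is eclipsed with H at 120° (8.1); Br at 240° is eclipsed with I at 240° (11.1). Total 29.8 kJ/mol.
C is eclipsed. F at 0° is eclipsed with I at 0° (8.7); Et at 120° is eclipsed with tBu at 120° (20.7); Br at 240° is eclipsed with H at 240° (6.5). Total 35.9 kJ/mol.
B has the lowest total (29.8 kJ/mol).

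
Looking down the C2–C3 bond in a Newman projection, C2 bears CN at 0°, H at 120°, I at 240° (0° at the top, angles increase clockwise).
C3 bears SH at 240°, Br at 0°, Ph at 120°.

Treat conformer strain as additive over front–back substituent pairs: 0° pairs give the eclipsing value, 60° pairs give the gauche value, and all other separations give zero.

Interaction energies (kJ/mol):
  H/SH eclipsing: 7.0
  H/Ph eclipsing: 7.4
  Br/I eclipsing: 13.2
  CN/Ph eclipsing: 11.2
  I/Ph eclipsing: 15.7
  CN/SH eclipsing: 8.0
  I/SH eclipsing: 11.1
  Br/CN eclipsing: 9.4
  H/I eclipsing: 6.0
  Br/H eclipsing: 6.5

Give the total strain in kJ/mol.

This conformer (eclipsed): CN–Br eclipsed, H–Ph eclipsed, I–SH eclipsed; 9.4 + 7.4 + 11.1 = 27.9 kJ/mol.

27.9 kJ/mol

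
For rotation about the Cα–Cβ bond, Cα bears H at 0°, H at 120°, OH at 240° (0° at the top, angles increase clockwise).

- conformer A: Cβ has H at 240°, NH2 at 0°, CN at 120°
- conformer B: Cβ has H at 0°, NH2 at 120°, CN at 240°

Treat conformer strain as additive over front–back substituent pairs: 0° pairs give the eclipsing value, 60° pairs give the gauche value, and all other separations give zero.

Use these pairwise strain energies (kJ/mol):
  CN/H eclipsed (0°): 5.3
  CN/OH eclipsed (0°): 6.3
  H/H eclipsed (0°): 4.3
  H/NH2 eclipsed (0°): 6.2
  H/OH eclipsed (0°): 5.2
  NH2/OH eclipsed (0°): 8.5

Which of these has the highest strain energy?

A (eclipsed): H(0°)/NH2(0°) eclipsed 6.2; H(120°)/CN(120°) eclipsed 5.3; OH(240°)/H(240°) eclipsed 5.2 → 16.7 kJ/mol.
B (eclipsed): H(0°)/H(0°) eclipsed 4.3; H(120°)/NH2(120°) eclipsed 6.2; OH(240°)/CN(240°) eclipsed 6.3 → 16.8 kJ/mol.
B has the highest total (16.8 kJ/mol).

B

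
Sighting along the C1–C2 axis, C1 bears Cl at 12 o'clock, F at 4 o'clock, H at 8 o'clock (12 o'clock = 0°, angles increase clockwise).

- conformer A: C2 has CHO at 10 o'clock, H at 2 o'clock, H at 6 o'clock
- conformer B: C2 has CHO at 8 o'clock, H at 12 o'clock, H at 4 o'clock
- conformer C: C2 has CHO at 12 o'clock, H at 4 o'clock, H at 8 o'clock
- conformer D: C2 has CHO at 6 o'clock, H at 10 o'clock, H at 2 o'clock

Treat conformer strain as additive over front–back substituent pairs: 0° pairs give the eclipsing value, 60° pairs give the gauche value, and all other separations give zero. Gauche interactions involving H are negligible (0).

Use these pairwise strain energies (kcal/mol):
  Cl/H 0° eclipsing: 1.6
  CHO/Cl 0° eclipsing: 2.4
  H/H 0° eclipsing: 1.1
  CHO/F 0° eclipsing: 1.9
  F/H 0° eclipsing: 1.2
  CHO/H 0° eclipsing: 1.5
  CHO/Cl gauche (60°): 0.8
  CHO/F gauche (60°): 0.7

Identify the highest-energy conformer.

A is staggered. Cl at 0° is gauche with CHO at 300° (0.8). Total 0.8 kcal/mol.
B is eclipsed. Cl at 0° is eclipsed with H at 0° (1.6); F at 120° is eclipsed with H at 120° (1.2); H at 240° is eclipsed with CHO at 240° (1.5). Total 4.3 kcal/mol.
C is eclipsed. Cl at 0° is eclipsed with CHO at 0° (2.4); F at 120° is eclipsed with H at 120° (1.2); H at 240° is eclipsed with H at 240° (1.1). Total 4.7 kcal/mol.
D is staggered. F at 120° is gauche with CHO at 180° (0.7). Total 0.7 kcal/mol.
C has the highest total (4.7 kcal/mol).

C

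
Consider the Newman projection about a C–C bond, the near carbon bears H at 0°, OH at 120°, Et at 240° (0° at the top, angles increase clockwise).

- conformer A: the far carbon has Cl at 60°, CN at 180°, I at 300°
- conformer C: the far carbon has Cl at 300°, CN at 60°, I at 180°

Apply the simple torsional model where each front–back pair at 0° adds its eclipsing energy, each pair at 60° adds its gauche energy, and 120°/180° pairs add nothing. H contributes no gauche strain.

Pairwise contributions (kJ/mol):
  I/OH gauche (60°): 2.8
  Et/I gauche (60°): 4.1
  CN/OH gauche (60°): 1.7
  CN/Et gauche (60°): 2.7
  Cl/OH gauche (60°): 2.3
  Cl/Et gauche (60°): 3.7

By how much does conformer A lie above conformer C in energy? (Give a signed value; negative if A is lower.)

-1.5 kJ/mol

A (staggered): OH–Cl gauche, OH–CN gauche, Et–CN gauche, Et–I gauche; 2.3 + 1.7 + 2.7 + 4.1 = 10.8 kJ/mol.
C (staggered): OH–CN gauche, OH–I gauche, Et–Cl gauche, Et–I gauche; 1.7 + 2.8 + 3.7 + 4.1 = 12.3 kJ/mol.
E(A) − E(C) = 10.8 − 12.3 = -1.5 kJ/mol.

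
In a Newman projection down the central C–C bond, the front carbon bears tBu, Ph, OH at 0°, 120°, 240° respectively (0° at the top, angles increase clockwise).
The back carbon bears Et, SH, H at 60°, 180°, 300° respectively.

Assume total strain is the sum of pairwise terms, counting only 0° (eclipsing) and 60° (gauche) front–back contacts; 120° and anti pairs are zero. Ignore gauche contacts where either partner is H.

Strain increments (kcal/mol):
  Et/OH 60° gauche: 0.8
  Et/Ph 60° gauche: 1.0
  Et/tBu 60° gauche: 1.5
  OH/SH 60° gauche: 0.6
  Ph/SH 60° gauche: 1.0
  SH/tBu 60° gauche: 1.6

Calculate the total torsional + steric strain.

4.1 kcal/mol

This conformer (staggered): tBu–Et gauche, Ph–Et gauche, Ph–SH gauche, OH–SH gauche; 1.5 + 1.0 + 1.0 + 0.6 = 4.1 kcal/mol.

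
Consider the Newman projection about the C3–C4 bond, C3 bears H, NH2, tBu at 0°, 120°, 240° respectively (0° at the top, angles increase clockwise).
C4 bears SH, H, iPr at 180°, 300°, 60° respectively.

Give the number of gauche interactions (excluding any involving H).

Non-H gauche pairs: NH2(120°)/SH(180°); NH2(120°)/iPr(60°); tBu(240°)/SH(180°) — 3 interactions.

3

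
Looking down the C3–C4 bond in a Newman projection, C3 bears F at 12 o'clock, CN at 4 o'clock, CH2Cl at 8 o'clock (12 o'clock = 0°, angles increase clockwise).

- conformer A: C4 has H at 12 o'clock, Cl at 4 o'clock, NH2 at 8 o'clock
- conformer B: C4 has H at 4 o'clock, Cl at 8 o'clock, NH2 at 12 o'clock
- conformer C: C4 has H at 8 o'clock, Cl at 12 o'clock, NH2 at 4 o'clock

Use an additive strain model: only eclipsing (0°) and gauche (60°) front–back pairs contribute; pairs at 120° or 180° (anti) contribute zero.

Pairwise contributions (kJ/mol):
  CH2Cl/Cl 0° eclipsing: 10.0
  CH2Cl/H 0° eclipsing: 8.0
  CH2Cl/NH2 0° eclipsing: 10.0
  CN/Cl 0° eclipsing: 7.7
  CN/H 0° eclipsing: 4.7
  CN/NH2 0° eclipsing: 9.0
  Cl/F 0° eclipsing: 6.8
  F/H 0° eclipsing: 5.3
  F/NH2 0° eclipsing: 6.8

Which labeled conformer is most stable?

A (eclipsed): F–H eclipsed, CN–Cl eclipsed, CH2Cl–NH2 eclipsed; 5.3 + 7.7 + 10.0 = 23.0 kJ/mol.
B (eclipsed): F–NH2 eclipsed, CN–H eclipsed, CH2Cl–Cl eclipsed; 6.8 + 4.7 + 10.0 = 21.5 kJ/mol.
C (eclipsed): F–Cl eclipsed, CN–NH2 eclipsed, CH2Cl–H eclipsed; 6.8 + 9.0 + 8.0 = 23.8 kJ/mol.
B has the lowest total (21.5 kJ/mol).

B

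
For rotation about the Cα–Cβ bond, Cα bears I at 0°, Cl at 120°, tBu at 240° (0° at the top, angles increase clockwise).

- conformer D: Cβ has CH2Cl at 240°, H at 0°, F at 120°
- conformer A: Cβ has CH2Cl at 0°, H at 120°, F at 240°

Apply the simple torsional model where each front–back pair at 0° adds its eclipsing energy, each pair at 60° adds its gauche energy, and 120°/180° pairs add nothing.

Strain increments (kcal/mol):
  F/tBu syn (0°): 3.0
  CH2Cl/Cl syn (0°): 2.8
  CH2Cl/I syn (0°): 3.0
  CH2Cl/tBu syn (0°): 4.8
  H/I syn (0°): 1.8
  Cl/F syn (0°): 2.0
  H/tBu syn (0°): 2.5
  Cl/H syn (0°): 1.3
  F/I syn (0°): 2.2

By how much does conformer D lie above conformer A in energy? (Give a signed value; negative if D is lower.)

D (eclipsed): I(0°)/H(0°) eclipsed 1.8; Cl(120°)/F(120°) eclipsed 2.0; tBu(240°)/CH2Cl(240°) eclipsed 4.8 → 8.6 kcal/mol.
A (eclipsed): I(0°)/CH2Cl(0°) eclipsed 3.0; Cl(120°)/H(120°) eclipsed 1.3; tBu(240°)/F(240°) eclipsed 3.0 → 7.3 kcal/mol.
E(D) − E(A) = 8.6 − 7.3 = +1.3 kcal/mol.

+1.3 kcal/mol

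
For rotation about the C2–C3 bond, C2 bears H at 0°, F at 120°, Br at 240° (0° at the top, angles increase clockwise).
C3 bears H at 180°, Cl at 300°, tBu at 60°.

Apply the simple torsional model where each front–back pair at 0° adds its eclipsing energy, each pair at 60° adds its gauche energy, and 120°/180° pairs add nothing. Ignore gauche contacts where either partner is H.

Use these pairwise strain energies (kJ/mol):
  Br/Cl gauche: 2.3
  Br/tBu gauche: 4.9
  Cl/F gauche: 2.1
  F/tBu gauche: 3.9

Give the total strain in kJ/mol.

6.2 kJ/mol

This conformer (staggered): F(120°)/tBu(60°) gauche 3.9; Br(240°)/Cl(300°) gauche 2.3 → 6.2 kJ/mol.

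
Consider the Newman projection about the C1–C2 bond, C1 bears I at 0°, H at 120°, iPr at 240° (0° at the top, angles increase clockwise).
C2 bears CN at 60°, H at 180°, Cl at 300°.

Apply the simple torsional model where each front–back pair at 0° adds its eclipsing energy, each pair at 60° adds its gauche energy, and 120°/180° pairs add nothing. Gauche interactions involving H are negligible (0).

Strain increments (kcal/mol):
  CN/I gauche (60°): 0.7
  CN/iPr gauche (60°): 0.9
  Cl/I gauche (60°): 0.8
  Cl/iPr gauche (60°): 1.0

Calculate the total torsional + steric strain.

2.5 kcal/mol

This conformer (staggered): I(0°)/CN(60°) gauche 0.7; I(0°)/Cl(300°) gauche 0.8; iPr(240°)/Cl(300°) gauche 1.0 → 2.5 kcal/mol.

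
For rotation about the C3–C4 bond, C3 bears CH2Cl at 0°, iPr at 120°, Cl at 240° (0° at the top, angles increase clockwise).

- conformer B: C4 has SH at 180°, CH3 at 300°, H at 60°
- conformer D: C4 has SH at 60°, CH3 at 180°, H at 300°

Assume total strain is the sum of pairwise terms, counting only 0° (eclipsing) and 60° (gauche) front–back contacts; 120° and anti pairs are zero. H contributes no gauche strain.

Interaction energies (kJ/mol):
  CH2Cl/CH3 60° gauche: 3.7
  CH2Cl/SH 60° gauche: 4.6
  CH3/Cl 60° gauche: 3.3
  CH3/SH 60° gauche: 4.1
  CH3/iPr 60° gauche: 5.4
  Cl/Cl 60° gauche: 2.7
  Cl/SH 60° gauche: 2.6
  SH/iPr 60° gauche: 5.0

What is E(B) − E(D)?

B (staggered): CH2Cl–CH3 gauche, iPr–SH gauche, Cl–SH gauche, Cl–CH3 gauche; 3.7 + 5.0 + 2.6 + 3.3 = 14.6 kJ/mol.
D (staggered): CH2Cl–SH gauche, iPr–SH gauche, iPr–CH3 gauche, Cl–CH3 gauche; 4.6 + 5.0 + 5.4 + 3.3 = 18.3 kJ/mol.
E(B) − E(D) = 14.6 − 18.3 = -3.7 kJ/mol.

-3.7 kJ/mol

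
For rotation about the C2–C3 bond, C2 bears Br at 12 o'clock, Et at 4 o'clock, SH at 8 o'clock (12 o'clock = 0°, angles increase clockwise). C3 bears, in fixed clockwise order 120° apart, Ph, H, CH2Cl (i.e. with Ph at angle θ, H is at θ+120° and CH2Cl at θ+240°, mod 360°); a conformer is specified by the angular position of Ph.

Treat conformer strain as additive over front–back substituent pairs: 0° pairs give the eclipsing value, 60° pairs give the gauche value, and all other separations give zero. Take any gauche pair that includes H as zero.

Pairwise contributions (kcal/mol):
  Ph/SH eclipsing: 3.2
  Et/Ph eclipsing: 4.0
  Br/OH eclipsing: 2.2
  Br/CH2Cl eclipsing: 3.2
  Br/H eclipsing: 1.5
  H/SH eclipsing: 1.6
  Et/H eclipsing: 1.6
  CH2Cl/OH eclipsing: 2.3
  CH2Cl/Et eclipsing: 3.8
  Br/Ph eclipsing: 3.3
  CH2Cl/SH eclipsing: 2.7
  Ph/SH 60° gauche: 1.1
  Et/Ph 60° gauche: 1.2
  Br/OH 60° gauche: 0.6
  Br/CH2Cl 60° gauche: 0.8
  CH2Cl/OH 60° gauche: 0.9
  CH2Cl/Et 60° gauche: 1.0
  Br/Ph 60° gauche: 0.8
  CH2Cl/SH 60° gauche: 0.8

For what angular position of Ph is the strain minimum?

60°

Ph at 0° (eclipsed): Br(0°)/Ph(0°) eclipsed 3.3; Et(120°)/H(120°) eclipsed 1.6; SH(240°)/CH2Cl(240°) eclipsed 2.7 → 7.6 kcal/mol.
Ph at 60° (staggered): Br(0°)/Ph(60°) gauche 0.8; Br(0°)/CH2Cl(300°) gauche 0.8; Et(120°)/Ph(60°) gauche 1.2; SH(240°)/CH2Cl(300°) gauche 0.8 → 3.6 kcal/mol.
Ph at 120° (eclipsed): Br(0°)/CH2Cl(0°) eclipsed 3.2; Et(120°)/Ph(120°) eclipsed 4.0; SH(240°)/H(240°) eclipsed 1.6 → 8.8 kcal/mol.
Ph at 180° (staggered): Br(0°)/CH2Cl(60°) gauche 0.8; Et(120°)/Ph(180°) gauche 1.2; Et(120°)/CH2Cl(60°) gauche 1.0; SH(240°)/Ph(180°) gauche 1.1 → 4.1 kcal/mol.
Ph at 240° (eclipsed): Br(0°)/H(0°) eclipsed 1.5; Et(120°)/CH2Cl(120°) eclipsed 3.8; SH(240°)/Ph(240°) eclipsed 3.2 → 8.5 kcal/mol.
Ph at 300° (staggered): Br(0°)/Ph(300°) gauche 0.8; Et(120°)/CH2Cl(180°) gauche 1.0; SH(240°)/Ph(300°) gauche 1.1; SH(240°)/CH2Cl(180°) gauche 0.8 → 3.7 kcal/mol.
The minimum (3.6 kcal/mol) occurs with Ph at 60°.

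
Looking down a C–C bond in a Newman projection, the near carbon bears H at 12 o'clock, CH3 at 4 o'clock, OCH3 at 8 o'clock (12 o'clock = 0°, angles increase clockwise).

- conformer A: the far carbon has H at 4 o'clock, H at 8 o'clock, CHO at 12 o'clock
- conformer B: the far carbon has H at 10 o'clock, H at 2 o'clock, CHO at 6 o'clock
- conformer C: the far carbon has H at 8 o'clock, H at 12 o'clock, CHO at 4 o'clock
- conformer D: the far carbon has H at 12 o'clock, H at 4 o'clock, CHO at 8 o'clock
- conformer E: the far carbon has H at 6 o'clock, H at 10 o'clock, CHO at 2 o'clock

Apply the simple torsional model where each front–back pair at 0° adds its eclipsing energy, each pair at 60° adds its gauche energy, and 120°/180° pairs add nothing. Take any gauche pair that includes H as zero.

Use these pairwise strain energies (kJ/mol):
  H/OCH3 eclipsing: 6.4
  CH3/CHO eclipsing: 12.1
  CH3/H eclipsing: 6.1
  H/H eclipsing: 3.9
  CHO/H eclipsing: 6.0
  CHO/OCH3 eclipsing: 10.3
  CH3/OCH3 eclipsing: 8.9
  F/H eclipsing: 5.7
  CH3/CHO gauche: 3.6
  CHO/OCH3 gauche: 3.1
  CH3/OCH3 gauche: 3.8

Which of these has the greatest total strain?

A is eclipsed. H at 0° is eclipsed with CHO at 0° (6.0); CH3 at 120° is eclipsed with H at 120° (6.1); OCH3 at 240° is eclipsed with H at 240° (6.4). Total 18.5 kJ/mol.
B is staggered. CH3 at 120° is gauche with CHO at 180° (3.6); OCH3 at 240° is gauche with CHO at 180° (3.1). Total 6.7 kJ/mol.
C is eclipsed. H at 0° is eclipsed with H at 0° (3.9); CH3 at 120° is eclipsed with CHO at 120° (12.1); OCH3 at 240° is eclipsed with H at 240° (6.4). Total 22.4 kJ/mol.
D is eclipsed. H at 0° is eclipsed with H at 0° (3.9); CH3 at 120° is eclipsed with H at 120° (6.1); OCH3 at 240° is eclipsed with CHO at 240° (10.3). Total 20.3 kJ/mol.
E is staggered. CH3 at 120° is gauche with CHO at 60° (3.6). Total 3.6 kJ/mol.
C has the highest total (22.4 kJ/mol).

C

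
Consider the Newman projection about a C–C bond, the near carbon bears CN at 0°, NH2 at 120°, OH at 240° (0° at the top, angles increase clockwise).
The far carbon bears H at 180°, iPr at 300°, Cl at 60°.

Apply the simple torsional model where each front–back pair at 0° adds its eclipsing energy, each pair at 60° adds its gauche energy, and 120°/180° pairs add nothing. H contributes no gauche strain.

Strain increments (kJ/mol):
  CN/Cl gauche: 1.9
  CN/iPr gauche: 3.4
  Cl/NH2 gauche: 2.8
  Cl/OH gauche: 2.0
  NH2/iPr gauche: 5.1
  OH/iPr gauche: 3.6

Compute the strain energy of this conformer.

11.7 kJ/mol

This conformer (staggered): CN(0°)/iPr(300°) gauche 3.4; CN(0°)/Cl(60°) gauche 1.9; NH2(120°)/Cl(60°) gauche 2.8; OH(240°)/iPr(300°) gauche 3.6 → 11.7 kJ/mol.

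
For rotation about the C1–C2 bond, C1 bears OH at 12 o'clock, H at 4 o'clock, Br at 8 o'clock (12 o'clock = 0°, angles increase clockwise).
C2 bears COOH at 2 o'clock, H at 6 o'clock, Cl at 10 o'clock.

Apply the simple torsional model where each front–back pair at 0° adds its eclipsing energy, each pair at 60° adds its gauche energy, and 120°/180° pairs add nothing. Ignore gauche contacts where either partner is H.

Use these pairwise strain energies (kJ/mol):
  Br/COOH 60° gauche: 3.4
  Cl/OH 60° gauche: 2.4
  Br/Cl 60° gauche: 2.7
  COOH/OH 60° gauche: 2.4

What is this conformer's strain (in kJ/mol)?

7.5 kJ/mol

This conformer (staggered): OH–COOH gauche, OH–Cl gauche, Br–Cl gauche; 2.4 + 2.4 + 2.7 = 7.5 kJ/mol.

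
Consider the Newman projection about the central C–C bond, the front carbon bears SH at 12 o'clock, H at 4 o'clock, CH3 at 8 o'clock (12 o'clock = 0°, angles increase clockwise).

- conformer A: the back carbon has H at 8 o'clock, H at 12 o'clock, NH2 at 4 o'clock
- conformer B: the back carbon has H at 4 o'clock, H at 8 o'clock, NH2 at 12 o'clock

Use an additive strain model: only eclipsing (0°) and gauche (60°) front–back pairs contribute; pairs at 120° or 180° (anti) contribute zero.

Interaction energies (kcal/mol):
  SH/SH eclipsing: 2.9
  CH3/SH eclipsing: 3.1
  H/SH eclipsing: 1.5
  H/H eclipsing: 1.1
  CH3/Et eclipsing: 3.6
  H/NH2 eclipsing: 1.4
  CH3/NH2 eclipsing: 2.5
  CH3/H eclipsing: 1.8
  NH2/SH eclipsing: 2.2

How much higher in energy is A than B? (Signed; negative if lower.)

-0.4 kcal/mol

A (eclipsed): SH(0°)/H(0°) eclipsed 1.5; H(120°)/NH2(120°) eclipsed 1.4; CH3(240°)/H(240°) eclipsed 1.8 → 4.7 kcal/mol.
B (eclipsed): SH(0°)/NH2(0°) eclipsed 2.2; H(120°)/H(120°) eclipsed 1.1; CH3(240°)/H(240°) eclipsed 1.8 → 5.1 kcal/mol.
E(A) − E(B) = 4.7 − 5.1 = -0.4 kcal/mol.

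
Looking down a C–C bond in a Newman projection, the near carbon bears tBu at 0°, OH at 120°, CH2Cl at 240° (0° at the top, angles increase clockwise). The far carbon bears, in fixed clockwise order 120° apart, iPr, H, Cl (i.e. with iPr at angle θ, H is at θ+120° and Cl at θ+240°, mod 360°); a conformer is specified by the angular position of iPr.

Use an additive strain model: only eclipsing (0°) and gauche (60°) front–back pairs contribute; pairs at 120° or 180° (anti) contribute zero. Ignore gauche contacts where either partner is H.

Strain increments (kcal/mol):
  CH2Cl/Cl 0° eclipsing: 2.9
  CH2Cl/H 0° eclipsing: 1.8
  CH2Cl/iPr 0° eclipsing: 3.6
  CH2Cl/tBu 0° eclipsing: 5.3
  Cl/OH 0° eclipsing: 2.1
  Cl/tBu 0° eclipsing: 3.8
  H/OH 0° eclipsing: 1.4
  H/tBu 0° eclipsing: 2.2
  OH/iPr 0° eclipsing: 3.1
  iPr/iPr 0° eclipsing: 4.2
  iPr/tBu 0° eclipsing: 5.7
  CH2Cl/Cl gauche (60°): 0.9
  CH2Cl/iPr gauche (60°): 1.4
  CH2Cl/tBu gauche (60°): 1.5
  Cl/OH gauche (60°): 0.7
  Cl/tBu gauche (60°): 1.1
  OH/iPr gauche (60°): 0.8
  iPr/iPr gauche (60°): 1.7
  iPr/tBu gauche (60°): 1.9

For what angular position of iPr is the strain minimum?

180°

iPr at 0° (eclipsed): tBu(0°)/iPr(0°) eclipsed 5.7; OH(120°)/H(120°) eclipsed 1.4; CH2Cl(240°)/Cl(240°) eclipsed 2.9 → 10.0 kcal/mol.
iPr at 60° (staggered): tBu(0°)/iPr(60°) gauche 1.9; tBu(0°)/Cl(300°) gauche 1.1; OH(120°)/iPr(60°) gauche 0.8; CH2Cl(240°)/Cl(300°) gauche 0.9 → 4.7 kcal/mol.
iPr at 120° (eclipsed): tBu(0°)/Cl(0°) eclipsed 3.8; OH(120°)/iPr(120°) eclipsed 3.1; CH2Cl(240°)/H(240°) eclipsed 1.8 → 8.7 kcal/mol.
iPr at 180° (staggered): tBu(0°)/Cl(60°) gauche 1.1; OH(120°)/iPr(180°) gauche 0.8; OH(120°)/Cl(60°) gauche 0.7; CH2Cl(240°)/iPr(180°) gauche 1.4 → 4.0 kcal/mol.
iPr at 240° (eclipsed): tBu(0°)/H(0°) eclipsed 2.2; OH(120°)/Cl(120°) eclipsed 2.1; CH2Cl(240°)/iPr(240°) eclipsed 3.6 → 7.9 kcal/mol.
iPr at 300° (staggered): tBu(0°)/iPr(300°) gauche 1.9; OH(120°)/Cl(180°) gauche 0.7; CH2Cl(240°)/iPr(300°) gauche 1.4; CH2Cl(240°)/Cl(180°) gauche 0.9 → 4.9 kcal/mol.
The minimum (4.0 kcal/mol) occurs with iPr at 180°.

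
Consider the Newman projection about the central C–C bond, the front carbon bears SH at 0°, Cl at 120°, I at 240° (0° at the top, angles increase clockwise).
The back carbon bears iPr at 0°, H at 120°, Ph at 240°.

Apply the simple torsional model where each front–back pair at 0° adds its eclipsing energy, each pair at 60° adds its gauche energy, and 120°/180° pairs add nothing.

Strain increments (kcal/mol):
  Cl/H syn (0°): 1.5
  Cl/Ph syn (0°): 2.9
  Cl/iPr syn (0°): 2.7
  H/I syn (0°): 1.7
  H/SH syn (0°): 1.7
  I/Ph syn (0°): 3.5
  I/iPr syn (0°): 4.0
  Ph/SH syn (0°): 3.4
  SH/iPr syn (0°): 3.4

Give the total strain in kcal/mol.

This conformer (eclipsed): SH–iPr eclipsed, Cl–H eclipsed, I–Ph eclipsed; 3.4 + 1.5 + 3.5 = 8.4 kcal/mol.

8.4 kcal/mol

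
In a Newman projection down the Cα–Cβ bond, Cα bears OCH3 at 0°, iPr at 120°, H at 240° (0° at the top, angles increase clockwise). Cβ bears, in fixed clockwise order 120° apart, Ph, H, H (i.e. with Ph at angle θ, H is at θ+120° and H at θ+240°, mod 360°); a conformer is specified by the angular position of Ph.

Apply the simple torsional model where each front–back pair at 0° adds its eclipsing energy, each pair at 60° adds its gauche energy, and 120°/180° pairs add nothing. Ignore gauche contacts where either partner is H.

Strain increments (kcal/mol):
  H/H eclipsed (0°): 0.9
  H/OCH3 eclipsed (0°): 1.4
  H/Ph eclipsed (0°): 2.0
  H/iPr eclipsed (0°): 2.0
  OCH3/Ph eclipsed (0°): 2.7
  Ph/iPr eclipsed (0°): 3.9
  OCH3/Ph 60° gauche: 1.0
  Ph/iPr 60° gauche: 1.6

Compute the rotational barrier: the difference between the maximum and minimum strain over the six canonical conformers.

5.2 kcal/mol

Ph at 0° (eclipsed): OCH3(0°)/Ph(0°) eclipsed 2.7; iPr(120°)/H(120°) eclipsed 2.0; H(240°)/H(240°) eclipsed 0.9 → 5.6 kcal/mol.
Ph at 60° (staggered): OCH3(0°)/Ph(60°) gauche 1.0; iPr(120°)/Ph(60°) gauche 1.6 → 2.6 kcal/mol.
Ph at 120° (eclipsed): OCH3(0°)/H(0°) eclipsed 1.4; iPr(120°)/Ph(120°) eclipsed 3.9; H(240°)/H(240°) eclipsed 0.9 → 6.2 kcal/mol.
Ph at 180° (staggered): iPr(120°)/Ph(180°) gauche 1.6 → 1.6 kcal/mol.
Ph at 240° (eclipsed): OCH3(0°)/H(0°) eclipsed 1.4; iPr(120°)/H(120°) eclipsed 2.0; H(240°)/Ph(240°) eclipsed 2.0 → 5.4 kcal/mol.
Ph at 300° (staggered): OCH3(0°)/Ph(300°) gauche 1.0 → 1.0 kcal/mol.
Max at 120° (6.2 kcal/mol), min at 300° (1.0 kcal/mol); barrier = 5.2 kcal/mol.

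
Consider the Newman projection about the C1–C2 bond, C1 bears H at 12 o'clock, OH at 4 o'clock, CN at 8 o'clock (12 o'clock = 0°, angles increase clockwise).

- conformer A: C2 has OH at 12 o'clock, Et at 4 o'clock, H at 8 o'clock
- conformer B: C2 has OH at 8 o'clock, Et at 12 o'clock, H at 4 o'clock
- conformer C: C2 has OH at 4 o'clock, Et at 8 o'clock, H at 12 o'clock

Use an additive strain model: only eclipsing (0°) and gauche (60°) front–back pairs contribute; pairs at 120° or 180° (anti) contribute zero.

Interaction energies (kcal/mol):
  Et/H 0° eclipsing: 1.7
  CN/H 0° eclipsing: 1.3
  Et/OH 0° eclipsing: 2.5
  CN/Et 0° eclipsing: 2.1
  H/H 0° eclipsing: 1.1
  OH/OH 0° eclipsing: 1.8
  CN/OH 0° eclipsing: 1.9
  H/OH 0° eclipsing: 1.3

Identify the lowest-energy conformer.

A is eclipsed. H at 0° is eclipsed with OH at 0° (1.3); OH at 120° is eclipsed with Et at 120° (2.5); CN at 240° is eclipsed with H at 240° (1.3). Total 5.1 kcal/mol.
B is eclipsed. H at 0° is eclipsed with Et at 0° (1.7); OH at 120° is eclipsed with H at 120° (1.3); CN at 240° is eclipsed with OH at 240° (1.9). Total 4.9 kcal/mol.
C is eclipsed. H at 0° is eclipsed with H at 0° (1.1); OH at 120° is eclipsed with OH at 120° (1.8); CN at 240° is eclipsed with Et at 240° (2.1). Total 5.0 kcal/mol.
B has the lowest total (4.9 kcal/mol).

B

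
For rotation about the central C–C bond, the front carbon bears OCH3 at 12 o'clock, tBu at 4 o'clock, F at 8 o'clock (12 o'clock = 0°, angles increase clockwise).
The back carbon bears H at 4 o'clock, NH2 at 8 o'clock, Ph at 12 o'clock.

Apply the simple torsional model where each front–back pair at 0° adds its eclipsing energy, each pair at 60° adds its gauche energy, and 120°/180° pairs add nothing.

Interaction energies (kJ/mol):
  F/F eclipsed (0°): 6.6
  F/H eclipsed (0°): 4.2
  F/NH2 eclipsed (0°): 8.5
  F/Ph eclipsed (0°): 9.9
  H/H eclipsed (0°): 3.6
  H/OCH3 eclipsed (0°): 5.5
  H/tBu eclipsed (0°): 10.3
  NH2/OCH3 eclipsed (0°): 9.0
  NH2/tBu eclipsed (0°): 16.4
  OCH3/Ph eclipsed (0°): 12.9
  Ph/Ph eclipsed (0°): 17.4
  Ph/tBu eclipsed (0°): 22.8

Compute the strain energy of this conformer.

This conformer (eclipsed): OCH3–Ph eclipsed, tBu–H eclipsed, F–NH2 eclipsed; 12.9 + 10.3 + 8.5 = 31.7 kJ/mol.

31.7 kJ/mol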